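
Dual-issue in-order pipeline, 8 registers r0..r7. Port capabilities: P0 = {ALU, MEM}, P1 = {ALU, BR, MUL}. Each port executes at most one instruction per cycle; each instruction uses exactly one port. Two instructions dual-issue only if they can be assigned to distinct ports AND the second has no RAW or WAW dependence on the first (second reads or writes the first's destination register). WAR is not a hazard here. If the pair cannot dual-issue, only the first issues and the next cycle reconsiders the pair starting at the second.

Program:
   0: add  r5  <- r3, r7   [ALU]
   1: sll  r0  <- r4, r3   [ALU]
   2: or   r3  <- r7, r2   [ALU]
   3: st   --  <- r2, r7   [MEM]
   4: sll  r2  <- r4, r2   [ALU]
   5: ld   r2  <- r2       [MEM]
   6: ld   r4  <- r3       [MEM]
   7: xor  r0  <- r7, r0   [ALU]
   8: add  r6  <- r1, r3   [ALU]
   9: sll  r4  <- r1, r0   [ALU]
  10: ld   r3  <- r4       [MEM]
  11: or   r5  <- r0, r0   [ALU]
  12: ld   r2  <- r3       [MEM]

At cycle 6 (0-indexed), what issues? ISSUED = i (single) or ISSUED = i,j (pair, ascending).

ISSUED = 10,11

  cy0 -> i0&i1 (add.ALU+sll.ALU) pair
  cy1 -> i2&i3 (or.ALU+st.MEM) pair
  cy2 -> i4 (sll.ALU) RAW+WAW r2
  cy3 -> i5 (ld.MEM) no-port MEM/MEM
  cy4 -> i6&i7 (ld.MEM+xor.ALU) pair
  cy5 -> i8&i9 (add.ALU+sll.ALU) pair
  cy6 -> i10&i11 (ld.MEM+or.ALU) pair
  cy7 -> i12 (ld.MEM) tail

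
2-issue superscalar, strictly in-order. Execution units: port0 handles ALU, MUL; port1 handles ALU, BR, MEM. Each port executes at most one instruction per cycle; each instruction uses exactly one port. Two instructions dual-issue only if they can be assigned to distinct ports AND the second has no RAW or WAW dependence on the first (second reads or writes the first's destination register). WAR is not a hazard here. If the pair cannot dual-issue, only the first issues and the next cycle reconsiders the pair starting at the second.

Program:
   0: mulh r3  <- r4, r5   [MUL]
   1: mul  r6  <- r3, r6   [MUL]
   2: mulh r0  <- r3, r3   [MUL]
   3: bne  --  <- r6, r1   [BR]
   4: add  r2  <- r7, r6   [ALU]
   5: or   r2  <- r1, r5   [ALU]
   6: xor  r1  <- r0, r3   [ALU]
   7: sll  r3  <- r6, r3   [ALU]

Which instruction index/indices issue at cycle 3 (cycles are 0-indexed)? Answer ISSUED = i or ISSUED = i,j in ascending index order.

ISSUED = 4

t=0 i0:mulh.MUL ; no-port MUL/MUL
t=1 i1:mul.MUL ; no-port MUL/MUL
t=2 i2&i3:mulh.MUL+bne.BR ; 2-wide
t=3 i4:add.ALU ; WAW r2
t=4 i5&i6:or.ALU+xor.ALU ; 2-wide
t=5 i7:sll.ALU ; tail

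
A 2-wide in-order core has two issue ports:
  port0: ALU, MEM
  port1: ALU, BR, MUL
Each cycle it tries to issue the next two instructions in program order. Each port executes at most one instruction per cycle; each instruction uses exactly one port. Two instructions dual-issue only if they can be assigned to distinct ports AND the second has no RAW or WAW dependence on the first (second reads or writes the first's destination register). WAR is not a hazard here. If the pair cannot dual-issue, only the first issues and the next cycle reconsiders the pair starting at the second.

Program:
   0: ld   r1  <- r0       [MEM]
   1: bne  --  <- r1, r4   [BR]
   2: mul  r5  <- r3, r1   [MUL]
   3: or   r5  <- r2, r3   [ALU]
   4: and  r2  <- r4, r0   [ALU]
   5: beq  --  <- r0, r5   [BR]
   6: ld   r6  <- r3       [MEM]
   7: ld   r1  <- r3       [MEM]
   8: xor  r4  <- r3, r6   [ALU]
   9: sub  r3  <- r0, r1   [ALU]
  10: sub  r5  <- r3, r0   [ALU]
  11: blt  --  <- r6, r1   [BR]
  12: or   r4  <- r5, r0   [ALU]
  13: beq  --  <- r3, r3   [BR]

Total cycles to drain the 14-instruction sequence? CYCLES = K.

CYCLES = 9

#0 head=0: ld i0 RAW r1
#1 head=1: bne i1 no-port BR/MUL
#2 head=2: mul i2 WAW r5
#3 head=3: or and i3,i4 pair
#4 head=5: beq ld i5,i6 pair
#5 head=7: ld xor i7,i8 pair
#6 head=9: sub i9 RAW r3
#7 head=10: sub blt i10,i11 pair
#8 head=12: or beq i12,i13 pair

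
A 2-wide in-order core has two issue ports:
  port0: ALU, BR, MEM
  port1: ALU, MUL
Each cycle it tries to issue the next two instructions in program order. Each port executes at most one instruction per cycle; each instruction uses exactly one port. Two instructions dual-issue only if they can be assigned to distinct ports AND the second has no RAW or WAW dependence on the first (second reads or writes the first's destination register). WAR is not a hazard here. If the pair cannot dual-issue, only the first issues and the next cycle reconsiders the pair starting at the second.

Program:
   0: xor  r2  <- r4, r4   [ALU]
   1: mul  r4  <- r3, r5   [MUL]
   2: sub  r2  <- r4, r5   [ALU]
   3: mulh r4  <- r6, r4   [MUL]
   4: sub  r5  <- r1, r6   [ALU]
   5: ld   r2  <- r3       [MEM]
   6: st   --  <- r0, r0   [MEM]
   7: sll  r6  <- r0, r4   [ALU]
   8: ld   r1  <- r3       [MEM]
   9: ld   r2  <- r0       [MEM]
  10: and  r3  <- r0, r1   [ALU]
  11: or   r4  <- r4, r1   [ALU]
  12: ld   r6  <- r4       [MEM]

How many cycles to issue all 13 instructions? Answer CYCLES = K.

t=0 i0+i1:xor mul ; dual
t=1 i2+i3:sub mulh ; dual
t=2 i4+i5:sub ld ; dual
t=3 i6+i7:st sll ; dual
t=4 i8:ld ; no-port MEM/MEM
t=5 i9+i10:ld and ; dual
t=6 i11:or ; RAW r4
t=7 i12:ld ; tail

CYCLES = 8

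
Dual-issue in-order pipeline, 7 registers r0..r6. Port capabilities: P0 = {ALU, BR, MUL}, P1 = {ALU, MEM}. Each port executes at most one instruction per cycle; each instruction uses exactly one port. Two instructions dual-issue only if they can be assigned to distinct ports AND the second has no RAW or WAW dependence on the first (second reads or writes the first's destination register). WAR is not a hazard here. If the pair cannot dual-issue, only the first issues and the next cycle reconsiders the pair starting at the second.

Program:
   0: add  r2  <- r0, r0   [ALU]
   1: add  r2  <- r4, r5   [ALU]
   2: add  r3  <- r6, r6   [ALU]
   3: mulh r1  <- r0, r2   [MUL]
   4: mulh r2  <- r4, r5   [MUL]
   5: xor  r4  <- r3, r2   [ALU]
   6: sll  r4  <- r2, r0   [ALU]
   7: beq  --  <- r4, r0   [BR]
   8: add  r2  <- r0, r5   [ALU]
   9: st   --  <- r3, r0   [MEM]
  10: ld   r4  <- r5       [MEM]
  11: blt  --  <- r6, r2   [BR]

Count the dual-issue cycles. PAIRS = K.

PAIRS = 3

[0] i0  add  -- WAW r2
[1] i1,i2  add/add  -- 2-wide
[2] i3  mulh  -- no-port MUL/MUL
[3] i4  mulh  -- RAW r2
[4] i5  xor  -- WAW r4
[5] i6  sll  -- RAW r4
[6] i7,i8  beq/add  -- 2-wide
[7] i9  st  -- no-port MEM/MEM
[8] i10,i11  ld/blt  -- 2-wide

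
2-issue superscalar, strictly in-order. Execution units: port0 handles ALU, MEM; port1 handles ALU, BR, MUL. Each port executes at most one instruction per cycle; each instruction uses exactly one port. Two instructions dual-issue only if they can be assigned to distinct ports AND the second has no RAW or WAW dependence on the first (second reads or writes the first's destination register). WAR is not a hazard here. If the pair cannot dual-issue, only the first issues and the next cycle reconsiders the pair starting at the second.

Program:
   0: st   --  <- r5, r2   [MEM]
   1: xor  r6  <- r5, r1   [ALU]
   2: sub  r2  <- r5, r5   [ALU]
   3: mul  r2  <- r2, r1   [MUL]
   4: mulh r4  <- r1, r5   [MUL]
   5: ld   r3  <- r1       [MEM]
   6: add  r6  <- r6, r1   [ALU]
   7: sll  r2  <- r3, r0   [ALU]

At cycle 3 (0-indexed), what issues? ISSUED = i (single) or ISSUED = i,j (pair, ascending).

  cy0 -> i0,i1 (st.MEM/xor.ALU) pair
  cy1 -> i2 (sub.ALU) RAW+WAW r2
  cy2 -> i3 (mul.MUL) no-port MUL/MUL
  cy3 -> i4,i5 (mulh.MUL/ld.MEM) pair
  cy4 -> i6,i7 (add.ALU/sll.ALU) pair

ISSUED = 4,5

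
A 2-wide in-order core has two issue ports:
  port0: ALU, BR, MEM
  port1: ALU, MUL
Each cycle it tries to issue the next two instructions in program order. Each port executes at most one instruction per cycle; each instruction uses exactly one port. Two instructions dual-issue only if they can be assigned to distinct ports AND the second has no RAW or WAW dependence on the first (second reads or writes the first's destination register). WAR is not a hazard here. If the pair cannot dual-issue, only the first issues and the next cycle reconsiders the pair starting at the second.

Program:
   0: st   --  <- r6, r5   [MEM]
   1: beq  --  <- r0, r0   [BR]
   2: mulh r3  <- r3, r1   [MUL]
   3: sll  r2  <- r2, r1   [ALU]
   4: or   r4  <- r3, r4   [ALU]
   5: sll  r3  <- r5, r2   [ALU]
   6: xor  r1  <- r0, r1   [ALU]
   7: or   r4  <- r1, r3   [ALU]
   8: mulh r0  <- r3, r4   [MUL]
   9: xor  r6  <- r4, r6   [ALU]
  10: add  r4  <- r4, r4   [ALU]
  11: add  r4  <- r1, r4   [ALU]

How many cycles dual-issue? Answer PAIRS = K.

PAIRS = 4

0. st @i0  | no-port MEM/BR
1. beq/mulh @i1+i2  | pair
2. sll/or @i3+i4  | pair
3. sll/xor @i5+i6  | pair
4. or @i7  | RAW r4
5. mulh/xor @i8+i9  | pair
6. add @i10  | RAW+WAW r4
7. add @i11  | tail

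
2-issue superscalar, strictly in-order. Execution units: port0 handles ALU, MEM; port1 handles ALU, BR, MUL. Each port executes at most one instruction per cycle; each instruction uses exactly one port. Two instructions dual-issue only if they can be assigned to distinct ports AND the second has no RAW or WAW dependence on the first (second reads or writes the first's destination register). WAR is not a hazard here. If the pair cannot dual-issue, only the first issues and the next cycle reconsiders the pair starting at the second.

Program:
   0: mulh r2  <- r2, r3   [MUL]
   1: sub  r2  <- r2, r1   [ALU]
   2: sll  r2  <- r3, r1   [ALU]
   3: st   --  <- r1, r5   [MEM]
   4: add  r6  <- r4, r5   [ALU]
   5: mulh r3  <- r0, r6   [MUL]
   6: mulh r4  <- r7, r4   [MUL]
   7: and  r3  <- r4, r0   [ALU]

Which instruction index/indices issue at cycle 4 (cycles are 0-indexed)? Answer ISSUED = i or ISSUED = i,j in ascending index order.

0. mulh @i0  | RAW+WAW r2
1. sub @i1  | WAW r2
2. sll st @i2/i3  | pair
3. add @i4  | RAW r6
4. mulh @i5  | no-port MUL/MUL
5. mulh @i6  | RAW r4
6. and @i7  | tail

ISSUED = 5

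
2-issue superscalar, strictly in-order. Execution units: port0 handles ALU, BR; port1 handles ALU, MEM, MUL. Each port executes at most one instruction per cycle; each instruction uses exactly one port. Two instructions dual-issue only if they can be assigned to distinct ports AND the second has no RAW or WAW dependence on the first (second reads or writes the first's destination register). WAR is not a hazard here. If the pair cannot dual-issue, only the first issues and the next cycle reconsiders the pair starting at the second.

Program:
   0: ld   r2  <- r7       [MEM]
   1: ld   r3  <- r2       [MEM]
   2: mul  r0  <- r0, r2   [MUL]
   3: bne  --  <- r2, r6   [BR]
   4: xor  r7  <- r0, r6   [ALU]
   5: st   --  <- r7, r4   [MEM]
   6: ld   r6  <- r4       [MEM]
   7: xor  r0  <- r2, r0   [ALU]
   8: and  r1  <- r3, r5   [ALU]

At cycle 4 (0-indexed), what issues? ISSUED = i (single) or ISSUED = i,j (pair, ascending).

ISSUED = 5

[0] i0  ld.MEM  -- no-port MEM/MEM
[1] i1  ld.MEM  -- no-port MEM/MUL
[2] i2/i3  mul.MUL bne.BR  -- 2-wide
[3] i4  xor.ALU  -- RAW r7
[4] i5  st.MEM  -- no-port MEM/MEM
[5] i6/i7  ld.MEM xor.ALU  -- 2-wide
[6] i8  and.ALU  -- tail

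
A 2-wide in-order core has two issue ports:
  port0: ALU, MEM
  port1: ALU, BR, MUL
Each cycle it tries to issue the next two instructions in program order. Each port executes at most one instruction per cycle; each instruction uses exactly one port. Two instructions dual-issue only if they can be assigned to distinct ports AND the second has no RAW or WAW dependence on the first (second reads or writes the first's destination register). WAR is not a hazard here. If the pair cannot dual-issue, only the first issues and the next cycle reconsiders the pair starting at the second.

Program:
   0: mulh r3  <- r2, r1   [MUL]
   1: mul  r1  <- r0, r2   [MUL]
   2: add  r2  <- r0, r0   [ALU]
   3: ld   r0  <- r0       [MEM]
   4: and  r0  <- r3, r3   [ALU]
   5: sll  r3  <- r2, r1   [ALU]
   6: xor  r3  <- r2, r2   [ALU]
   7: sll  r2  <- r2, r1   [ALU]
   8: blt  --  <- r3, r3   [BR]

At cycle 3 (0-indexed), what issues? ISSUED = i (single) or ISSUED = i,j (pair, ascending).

#0 head=0: mulh i0 no-port MUL/MUL
#1 head=1: mul;add i1&i2 2-wide
#2 head=3: ld i3 WAW r0
#3 head=4: and;sll i4&i5 2-wide
#4 head=6: xor;sll i6&i7 2-wide
#5 head=8: blt i8 tail

ISSUED = 4,5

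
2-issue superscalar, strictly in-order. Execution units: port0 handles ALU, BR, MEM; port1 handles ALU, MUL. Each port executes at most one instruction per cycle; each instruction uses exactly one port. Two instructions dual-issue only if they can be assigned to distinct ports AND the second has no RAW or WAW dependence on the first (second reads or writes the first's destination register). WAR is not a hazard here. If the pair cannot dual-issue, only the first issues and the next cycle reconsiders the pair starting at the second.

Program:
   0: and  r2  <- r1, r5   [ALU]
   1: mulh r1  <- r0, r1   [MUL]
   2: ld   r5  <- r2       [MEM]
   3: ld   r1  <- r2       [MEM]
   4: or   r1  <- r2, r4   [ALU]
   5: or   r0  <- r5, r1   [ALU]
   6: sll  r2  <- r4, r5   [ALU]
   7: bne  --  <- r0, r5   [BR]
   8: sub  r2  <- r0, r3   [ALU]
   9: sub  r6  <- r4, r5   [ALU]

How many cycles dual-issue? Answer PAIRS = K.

0. and mulh @i0,i1  | dual
1. ld @i2  | no-port MEM/MEM
2. ld @i3  | WAW r1
3. or @i4  | RAW r1
4. or sll @i5,i6  | dual
5. bne sub @i7,i8  | dual
6. sub @i9  | tail

PAIRS = 3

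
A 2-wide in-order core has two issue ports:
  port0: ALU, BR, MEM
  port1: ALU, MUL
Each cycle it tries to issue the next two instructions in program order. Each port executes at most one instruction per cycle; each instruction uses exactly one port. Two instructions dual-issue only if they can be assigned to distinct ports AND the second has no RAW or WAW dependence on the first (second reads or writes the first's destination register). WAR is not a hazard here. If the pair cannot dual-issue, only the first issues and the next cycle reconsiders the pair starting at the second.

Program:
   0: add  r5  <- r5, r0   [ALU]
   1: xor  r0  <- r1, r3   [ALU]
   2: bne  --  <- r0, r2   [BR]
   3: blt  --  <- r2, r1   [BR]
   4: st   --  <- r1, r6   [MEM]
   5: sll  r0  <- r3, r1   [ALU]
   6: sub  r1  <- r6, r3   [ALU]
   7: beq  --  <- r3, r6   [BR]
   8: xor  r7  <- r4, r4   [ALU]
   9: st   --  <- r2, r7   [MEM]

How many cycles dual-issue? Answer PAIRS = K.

#0 head=0: add.ALU+xor.ALU i0,i1 2-wide
#1 head=2: bne.BR i2 no-port BR/BR
#2 head=3: blt.BR i3 no-port BR/MEM
#3 head=4: st.MEM+sll.ALU i4,i5 2-wide
#4 head=6: sub.ALU+beq.BR i6,i7 2-wide
#5 head=8: xor.ALU i8 RAW r7
#6 head=9: st.MEM i9 tail

PAIRS = 3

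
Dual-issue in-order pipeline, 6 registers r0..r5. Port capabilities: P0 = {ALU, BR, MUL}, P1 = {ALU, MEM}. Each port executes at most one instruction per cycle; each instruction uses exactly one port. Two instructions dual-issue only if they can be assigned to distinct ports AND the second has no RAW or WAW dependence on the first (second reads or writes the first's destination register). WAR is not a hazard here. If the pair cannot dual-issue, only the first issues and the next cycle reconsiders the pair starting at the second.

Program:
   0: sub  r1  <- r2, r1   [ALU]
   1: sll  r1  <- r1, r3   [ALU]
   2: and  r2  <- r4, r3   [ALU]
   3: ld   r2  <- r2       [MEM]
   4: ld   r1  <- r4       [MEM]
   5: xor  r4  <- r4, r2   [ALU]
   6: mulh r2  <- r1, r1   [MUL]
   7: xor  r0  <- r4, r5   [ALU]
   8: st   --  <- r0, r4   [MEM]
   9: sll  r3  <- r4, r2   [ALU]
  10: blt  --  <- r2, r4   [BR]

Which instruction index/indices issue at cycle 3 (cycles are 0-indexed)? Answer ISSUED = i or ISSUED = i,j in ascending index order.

c0: i0 sub.ALU  RAW+WAW r1
c1: i1,i2 sll.ALU+and.ALU  2-wide
c2: i3 ld.MEM  no-port MEM/MEM
c3: i4,i5 ld.MEM+xor.ALU  2-wide
c4: i6,i7 mulh.MUL+xor.ALU  2-wide
c5: i8,i9 st.MEM+sll.ALU  2-wide
c6: i10 blt.BR  tail

ISSUED = 4,5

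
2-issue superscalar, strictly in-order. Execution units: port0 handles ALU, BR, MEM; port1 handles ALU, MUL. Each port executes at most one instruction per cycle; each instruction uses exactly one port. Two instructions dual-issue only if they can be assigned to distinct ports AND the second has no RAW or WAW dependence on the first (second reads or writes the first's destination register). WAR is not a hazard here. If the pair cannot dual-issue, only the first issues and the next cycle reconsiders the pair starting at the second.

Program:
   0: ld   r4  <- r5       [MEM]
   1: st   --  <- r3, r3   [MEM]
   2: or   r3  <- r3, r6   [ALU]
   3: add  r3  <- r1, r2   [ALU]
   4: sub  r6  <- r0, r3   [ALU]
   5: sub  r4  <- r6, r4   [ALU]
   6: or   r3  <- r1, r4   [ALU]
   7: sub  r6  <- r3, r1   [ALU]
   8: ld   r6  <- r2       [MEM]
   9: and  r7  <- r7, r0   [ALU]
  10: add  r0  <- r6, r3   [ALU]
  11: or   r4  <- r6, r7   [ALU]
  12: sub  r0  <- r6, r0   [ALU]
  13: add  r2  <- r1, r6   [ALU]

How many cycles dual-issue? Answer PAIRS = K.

PAIRS = 4

0. ld.MEM @i0  | no-port MEM/MEM
1. st.MEM+or.ALU @i1,i2  | 2-wide
2. add.ALU @i3  | RAW r3
3. sub.ALU @i4  | RAW r6
4. sub.ALU @i5  | RAW r4
5. or.ALU @i6  | RAW r3
6. sub.ALU @i7  | WAW r6
7. ld.MEM+and.ALU @i8,i9  | 2-wide
8. add.ALU+or.ALU @i10,i11  | 2-wide
9. sub.ALU+add.ALU @i12,i13  | 2-wide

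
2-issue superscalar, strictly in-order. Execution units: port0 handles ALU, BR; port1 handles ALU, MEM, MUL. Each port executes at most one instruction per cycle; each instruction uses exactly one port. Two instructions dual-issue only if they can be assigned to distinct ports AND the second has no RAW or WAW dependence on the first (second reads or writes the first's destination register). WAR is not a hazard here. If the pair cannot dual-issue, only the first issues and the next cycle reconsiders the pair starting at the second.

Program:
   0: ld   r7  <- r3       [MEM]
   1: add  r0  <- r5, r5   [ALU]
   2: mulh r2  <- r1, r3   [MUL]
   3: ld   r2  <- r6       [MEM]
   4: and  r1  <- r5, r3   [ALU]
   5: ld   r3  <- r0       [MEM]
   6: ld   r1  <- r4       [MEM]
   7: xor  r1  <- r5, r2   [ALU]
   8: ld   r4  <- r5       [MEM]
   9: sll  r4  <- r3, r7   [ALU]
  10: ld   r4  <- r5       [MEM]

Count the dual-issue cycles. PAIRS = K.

PAIRS = 3

#0 head=0: ld;add i0,i1 pair
#1 head=2: mulh i2 no-port MUL/MEM
#2 head=3: ld;and i3,i4 pair
#3 head=5: ld i5 no-port MEM/MEM
#4 head=6: ld i6 WAW r1
#5 head=7: xor;ld i7,i8 pair
#6 head=9: sll i9 WAW r4
#7 head=10: ld i10 tail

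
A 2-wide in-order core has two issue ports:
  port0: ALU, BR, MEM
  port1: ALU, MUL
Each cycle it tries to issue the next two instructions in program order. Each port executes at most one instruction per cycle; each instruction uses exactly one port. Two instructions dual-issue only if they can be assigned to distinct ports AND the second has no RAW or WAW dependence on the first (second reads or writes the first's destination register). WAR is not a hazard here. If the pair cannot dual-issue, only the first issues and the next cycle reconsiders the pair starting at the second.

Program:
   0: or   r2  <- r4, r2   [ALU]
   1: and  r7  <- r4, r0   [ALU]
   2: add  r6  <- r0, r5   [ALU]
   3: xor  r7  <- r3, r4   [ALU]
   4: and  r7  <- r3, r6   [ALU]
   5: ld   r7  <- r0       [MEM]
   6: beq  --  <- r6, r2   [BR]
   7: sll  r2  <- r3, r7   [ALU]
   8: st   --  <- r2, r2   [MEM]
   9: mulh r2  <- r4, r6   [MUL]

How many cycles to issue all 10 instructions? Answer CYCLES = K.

CYCLES = 6

[0] i0+i1  or;and  -- pair
[1] i2+i3  add;xor  -- pair
[2] i4  and  -- WAW r7
[3] i5  ld  -- no-port MEM/BR
[4] i6+i7  beq;sll  -- pair
[5] i8+i9  st;mulh  -- pair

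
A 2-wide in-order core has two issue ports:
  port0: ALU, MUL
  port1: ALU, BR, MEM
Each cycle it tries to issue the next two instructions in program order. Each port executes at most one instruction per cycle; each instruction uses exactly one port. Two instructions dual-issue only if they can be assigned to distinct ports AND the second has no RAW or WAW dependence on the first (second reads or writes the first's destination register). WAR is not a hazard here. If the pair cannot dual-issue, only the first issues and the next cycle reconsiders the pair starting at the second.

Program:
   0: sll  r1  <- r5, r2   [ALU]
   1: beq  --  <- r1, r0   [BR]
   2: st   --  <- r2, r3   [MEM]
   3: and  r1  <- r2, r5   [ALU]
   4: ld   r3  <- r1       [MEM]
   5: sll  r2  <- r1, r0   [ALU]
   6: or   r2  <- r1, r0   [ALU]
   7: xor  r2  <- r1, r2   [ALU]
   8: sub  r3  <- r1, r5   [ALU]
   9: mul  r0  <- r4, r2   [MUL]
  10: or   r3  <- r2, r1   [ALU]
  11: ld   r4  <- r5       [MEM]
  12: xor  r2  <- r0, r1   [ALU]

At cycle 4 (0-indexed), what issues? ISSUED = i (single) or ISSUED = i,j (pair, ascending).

  cy0 -> i0 (sll) RAW r1
  cy1 -> i1 (beq) no-port BR/MEM
  cy2 -> i2&i3 (st/and) dual
  cy3 -> i4&i5 (ld/sll) dual
  cy4 -> i6 (or) RAW+WAW r2
  cy5 -> i7&i8 (xor/sub) dual
  cy6 -> i9&i10 (mul/or) dual
  cy7 -> i11&i12 (ld/xor) dual

ISSUED = 6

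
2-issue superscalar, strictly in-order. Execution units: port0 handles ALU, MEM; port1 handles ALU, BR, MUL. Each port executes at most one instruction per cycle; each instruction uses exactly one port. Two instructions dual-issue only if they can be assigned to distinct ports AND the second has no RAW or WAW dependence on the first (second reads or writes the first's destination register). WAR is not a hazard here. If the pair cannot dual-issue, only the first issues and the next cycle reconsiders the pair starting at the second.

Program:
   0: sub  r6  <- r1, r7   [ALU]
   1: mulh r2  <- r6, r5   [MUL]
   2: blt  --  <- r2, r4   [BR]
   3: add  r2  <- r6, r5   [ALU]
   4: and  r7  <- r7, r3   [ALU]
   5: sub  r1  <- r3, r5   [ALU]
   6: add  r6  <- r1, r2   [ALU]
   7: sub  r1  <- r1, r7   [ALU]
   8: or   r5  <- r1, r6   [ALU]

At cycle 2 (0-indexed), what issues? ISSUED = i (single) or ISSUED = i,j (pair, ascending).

ISSUED = 2,3

[0] i0  sub.ALU  -- RAW r6
[1] i1  mulh.MUL  -- no-port MUL/BR
[2] i2+i3  blt.BR add.ALU  -- pair
[3] i4+i5  and.ALU sub.ALU  -- pair
[4] i6+i7  add.ALU sub.ALU  -- pair
[5] i8  or.ALU  -- tail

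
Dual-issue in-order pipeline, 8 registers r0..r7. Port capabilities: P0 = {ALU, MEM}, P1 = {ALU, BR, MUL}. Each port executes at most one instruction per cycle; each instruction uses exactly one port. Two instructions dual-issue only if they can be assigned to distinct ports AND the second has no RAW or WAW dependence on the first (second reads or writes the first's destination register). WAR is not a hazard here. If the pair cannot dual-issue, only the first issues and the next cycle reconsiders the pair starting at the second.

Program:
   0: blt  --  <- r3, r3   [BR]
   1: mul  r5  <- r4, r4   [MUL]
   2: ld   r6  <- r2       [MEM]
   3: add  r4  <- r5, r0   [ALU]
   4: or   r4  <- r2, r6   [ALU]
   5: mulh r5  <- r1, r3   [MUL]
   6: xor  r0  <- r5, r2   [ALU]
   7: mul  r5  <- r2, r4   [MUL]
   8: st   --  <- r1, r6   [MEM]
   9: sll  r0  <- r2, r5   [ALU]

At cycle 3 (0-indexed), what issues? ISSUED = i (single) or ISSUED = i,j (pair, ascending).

ISSUED = 4,5

t=0 i0:blt.BR ; no-port BR/MUL
t=1 i1+i2:mul.MUL+ld.MEM ; 2-wide
t=2 i3:add.ALU ; WAW r4
t=3 i4+i5:or.ALU+mulh.MUL ; 2-wide
t=4 i6+i7:xor.ALU+mul.MUL ; 2-wide
t=5 i8+i9:st.MEM+sll.ALU ; 2-wide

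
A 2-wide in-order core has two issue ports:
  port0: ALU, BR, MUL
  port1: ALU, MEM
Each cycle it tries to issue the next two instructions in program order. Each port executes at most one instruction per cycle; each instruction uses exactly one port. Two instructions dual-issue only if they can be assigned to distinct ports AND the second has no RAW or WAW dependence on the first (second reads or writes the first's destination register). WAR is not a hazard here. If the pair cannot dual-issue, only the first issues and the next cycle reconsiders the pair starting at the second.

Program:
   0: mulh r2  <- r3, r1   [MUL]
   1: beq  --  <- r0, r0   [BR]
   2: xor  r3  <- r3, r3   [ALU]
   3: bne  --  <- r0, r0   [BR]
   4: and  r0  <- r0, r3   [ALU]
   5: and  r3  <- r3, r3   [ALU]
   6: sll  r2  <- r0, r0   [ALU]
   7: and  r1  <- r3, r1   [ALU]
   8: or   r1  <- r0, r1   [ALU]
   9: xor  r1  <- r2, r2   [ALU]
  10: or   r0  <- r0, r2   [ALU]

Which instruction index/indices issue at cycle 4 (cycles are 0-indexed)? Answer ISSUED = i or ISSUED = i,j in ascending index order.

ISSUED = 7

c0: i0 mulh.MUL  no-port MUL/BR
c1: i1,i2 beq.BR;xor.ALU  pair
c2: i3,i4 bne.BR;and.ALU  pair
c3: i5,i6 and.ALU;sll.ALU  pair
c4: i7 and.ALU  RAW+WAW r1
c5: i8 or.ALU  WAW r1
c6: i9,i10 xor.ALU;or.ALU  pair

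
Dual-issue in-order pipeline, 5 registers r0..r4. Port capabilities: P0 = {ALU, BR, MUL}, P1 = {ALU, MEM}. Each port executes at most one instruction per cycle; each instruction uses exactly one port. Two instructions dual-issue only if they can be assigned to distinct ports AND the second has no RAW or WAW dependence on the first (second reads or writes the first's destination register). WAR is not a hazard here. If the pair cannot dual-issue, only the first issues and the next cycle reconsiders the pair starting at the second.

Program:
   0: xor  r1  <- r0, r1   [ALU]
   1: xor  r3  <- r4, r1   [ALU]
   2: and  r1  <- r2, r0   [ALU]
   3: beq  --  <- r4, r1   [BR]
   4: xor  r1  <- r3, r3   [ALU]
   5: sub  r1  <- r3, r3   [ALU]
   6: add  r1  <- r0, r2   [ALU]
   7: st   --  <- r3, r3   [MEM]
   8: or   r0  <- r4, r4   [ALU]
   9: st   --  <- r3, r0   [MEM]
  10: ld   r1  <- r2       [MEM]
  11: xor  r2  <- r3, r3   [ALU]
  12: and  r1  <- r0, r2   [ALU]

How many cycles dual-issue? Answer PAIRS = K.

PAIRS = 4

  cy0 -> i0 (xor.ALU) RAW r1
  cy1 -> i1/i2 (xor.ALU;and.ALU) pair
  cy2 -> i3/i4 (beq.BR;xor.ALU) pair
  cy3 -> i5 (sub.ALU) WAW r1
  cy4 -> i6/i7 (add.ALU;st.MEM) pair
  cy5 -> i8 (or.ALU) RAW r0
  cy6 -> i9 (st.MEM) no-port MEM/MEM
  cy7 -> i10/i11 (ld.MEM;xor.ALU) pair
  cy8 -> i12 (and.ALU) tail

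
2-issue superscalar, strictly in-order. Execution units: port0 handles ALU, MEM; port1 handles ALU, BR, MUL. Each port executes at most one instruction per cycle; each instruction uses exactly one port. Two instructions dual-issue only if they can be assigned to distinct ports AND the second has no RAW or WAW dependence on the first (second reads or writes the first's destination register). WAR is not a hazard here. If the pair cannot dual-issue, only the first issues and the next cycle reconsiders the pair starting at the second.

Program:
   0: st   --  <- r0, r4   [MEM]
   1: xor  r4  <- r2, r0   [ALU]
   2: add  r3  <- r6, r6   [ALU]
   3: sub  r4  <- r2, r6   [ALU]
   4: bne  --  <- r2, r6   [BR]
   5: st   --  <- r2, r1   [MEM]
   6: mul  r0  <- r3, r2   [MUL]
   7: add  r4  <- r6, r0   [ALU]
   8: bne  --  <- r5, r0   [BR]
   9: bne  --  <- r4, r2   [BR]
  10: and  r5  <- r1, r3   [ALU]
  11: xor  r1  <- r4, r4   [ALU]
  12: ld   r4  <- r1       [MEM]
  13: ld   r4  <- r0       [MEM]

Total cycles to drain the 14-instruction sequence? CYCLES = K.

CYCLES = 9

c0: i0,i1 st;xor  2-wide
c1: i2,i3 add;sub  2-wide
c2: i4,i5 bne;st  2-wide
c3: i6 mul  RAW r0
c4: i7,i8 add;bne  2-wide
c5: i9,i10 bne;and  2-wide
c6: i11 xor  RAW r1
c7: i12 ld  no-port MEM/MEM
c8: i13 ld  tail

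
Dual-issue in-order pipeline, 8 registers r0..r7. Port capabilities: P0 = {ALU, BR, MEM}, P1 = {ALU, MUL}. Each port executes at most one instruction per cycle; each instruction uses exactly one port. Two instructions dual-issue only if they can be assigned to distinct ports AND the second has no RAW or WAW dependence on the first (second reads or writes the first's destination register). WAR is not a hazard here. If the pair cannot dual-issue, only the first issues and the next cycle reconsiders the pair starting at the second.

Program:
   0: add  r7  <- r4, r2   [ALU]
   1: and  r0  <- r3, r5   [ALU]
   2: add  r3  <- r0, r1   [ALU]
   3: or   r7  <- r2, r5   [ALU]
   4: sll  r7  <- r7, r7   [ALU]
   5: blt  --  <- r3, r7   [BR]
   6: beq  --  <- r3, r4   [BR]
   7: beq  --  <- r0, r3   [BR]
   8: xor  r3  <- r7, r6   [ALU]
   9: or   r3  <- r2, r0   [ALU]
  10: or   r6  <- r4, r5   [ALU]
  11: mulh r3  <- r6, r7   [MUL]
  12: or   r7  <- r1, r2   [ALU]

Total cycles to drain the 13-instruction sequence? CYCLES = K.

CYCLES = 8

#0 head=0: add.ALU and.ALU i0+i1 dual
#1 head=2: add.ALU or.ALU i2+i3 dual
#2 head=4: sll.ALU i4 RAW r7
#3 head=5: blt.BR i5 no-port BR/BR
#4 head=6: beq.BR i6 no-port BR/BR
#5 head=7: beq.BR xor.ALU i7+i8 dual
#6 head=9: or.ALU or.ALU i9+i10 dual
#7 head=11: mulh.MUL or.ALU i11+i12 dual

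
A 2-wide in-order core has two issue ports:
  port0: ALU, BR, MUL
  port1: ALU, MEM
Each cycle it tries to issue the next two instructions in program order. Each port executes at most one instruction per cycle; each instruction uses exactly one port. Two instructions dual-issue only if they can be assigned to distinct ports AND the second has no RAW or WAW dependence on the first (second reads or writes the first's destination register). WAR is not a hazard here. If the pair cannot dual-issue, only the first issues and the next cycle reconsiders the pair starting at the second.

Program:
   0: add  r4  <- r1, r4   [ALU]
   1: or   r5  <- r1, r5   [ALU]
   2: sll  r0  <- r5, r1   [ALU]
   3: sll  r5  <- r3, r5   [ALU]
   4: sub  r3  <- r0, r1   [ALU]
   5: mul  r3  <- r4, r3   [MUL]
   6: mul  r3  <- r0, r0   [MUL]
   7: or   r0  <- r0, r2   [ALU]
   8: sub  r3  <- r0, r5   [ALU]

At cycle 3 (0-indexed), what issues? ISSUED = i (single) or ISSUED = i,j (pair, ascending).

ISSUED = 5

t=0 i0&i1:add+or ; pair
t=1 i2&i3:sll+sll ; pair
t=2 i4:sub ; RAW+WAW r3
t=3 i5:mul ; no-port MUL/MUL
t=4 i6&i7:mul+or ; pair
t=5 i8:sub ; tail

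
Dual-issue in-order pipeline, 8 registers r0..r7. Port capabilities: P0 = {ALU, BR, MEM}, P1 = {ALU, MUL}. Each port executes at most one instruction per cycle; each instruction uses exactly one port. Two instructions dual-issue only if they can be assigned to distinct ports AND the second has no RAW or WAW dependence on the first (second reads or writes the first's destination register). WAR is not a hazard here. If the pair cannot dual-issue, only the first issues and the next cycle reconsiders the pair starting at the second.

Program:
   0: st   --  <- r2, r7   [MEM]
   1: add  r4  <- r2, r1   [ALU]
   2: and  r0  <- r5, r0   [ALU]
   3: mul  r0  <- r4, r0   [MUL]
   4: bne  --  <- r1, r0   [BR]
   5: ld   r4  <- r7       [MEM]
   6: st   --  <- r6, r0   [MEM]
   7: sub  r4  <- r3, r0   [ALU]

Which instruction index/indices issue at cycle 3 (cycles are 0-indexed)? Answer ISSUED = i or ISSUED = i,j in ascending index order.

#0 head=0: st.MEM/add.ALU i0/i1 dual
#1 head=2: and.ALU i2 RAW+WAW r0
#2 head=3: mul.MUL i3 RAW r0
#3 head=4: bne.BR i4 no-port BR/MEM
#4 head=5: ld.MEM i5 no-port MEM/MEM
#5 head=6: st.MEM/sub.ALU i6/i7 dual

ISSUED = 4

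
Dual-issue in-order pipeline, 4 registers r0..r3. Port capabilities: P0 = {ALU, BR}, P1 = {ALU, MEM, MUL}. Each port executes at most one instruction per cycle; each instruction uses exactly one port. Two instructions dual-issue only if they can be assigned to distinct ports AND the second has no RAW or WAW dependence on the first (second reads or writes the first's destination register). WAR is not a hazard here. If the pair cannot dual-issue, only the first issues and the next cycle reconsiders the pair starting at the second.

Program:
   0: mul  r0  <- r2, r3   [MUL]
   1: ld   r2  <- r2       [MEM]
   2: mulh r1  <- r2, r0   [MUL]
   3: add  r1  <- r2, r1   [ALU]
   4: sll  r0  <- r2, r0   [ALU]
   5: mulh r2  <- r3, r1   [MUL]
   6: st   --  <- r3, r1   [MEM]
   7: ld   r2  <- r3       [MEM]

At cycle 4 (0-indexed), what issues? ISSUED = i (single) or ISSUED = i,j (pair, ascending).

ISSUED = 5

#0 head=0: mul i0 no-port MUL/MEM
#1 head=1: ld i1 no-port MEM/MUL
#2 head=2: mulh i2 RAW+WAW r1
#3 head=3: add sll i3+i4 dual
#4 head=5: mulh i5 no-port MUL/MEM
#5 head=6: st i6 no-port MEM/MEM
#6 head=7: ld i7 tail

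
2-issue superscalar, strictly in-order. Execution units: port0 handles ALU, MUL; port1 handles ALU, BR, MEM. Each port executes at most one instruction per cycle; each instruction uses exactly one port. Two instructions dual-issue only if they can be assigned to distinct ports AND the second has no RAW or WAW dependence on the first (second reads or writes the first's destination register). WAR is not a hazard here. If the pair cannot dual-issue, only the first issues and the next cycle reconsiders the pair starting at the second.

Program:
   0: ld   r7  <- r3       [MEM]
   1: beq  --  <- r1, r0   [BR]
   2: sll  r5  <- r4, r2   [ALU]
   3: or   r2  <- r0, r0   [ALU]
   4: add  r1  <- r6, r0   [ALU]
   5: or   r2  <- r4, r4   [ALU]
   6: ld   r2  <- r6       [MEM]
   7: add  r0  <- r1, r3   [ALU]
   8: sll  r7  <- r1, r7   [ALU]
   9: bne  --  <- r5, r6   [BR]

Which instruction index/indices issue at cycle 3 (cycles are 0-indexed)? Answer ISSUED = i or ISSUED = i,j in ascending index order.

ISSUED = 5

#0 head=0: ld i0 no-port MEM/BR
#1 head=1: beq;sll i1+i2 2-wide
#2 head=3: or;add i3+i4 2-wide
#3 head=5: or i5 WAW r2
#4 head=6: ld;add i6+i7 2-wide
#5 head=8: sll;bne i8+i9 2-wide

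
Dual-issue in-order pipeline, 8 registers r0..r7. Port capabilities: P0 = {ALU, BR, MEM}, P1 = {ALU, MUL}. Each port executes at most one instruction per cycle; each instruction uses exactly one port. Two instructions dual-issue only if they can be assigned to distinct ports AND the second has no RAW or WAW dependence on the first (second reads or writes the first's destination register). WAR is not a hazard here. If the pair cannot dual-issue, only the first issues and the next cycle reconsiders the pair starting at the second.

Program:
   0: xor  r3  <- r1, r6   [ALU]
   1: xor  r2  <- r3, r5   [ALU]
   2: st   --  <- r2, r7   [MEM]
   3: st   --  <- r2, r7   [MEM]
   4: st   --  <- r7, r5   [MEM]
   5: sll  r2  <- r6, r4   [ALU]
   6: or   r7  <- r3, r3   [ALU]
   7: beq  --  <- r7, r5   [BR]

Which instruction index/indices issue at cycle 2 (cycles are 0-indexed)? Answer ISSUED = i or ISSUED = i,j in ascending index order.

ISSUED = 2

[0] i0  xor.ALU  -- RAW r3
[1] i1  xor.ALU  -- RAW r2
[2] i2  st.MEM  -- no-port MEM/MEM
[3] i3  st.MEM  -- no-port MEM/MEM
[4] i4,i5  st.MEM/sll.ALU  -- pair
[5] i6  or.ALU  -- RAW r7
[6] i7  beq.BR  -- tail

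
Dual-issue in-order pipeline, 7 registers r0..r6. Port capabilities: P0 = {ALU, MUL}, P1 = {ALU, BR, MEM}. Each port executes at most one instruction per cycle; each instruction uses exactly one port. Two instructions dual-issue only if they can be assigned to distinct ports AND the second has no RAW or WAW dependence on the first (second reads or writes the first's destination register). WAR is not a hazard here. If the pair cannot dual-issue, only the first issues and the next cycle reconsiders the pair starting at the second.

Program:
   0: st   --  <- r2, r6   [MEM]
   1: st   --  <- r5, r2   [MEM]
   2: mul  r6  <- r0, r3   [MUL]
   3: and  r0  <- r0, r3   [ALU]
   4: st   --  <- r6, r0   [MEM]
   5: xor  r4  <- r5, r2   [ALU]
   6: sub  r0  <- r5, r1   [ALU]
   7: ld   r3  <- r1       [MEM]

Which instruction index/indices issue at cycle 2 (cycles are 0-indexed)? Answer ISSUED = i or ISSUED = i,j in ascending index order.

0. st.MEM @i0  | no-port MEM/MEM
1. st.MEM;mul.MUL @i1,i2  | 2-wide
2. and.ALU @i3  | RAW r0
3. st.MEM;xor.ALU @i4,i5  | 2-wide
4. sub.ALU;ld.MEM @i6,i7  | 2-wide

ISSUED = 3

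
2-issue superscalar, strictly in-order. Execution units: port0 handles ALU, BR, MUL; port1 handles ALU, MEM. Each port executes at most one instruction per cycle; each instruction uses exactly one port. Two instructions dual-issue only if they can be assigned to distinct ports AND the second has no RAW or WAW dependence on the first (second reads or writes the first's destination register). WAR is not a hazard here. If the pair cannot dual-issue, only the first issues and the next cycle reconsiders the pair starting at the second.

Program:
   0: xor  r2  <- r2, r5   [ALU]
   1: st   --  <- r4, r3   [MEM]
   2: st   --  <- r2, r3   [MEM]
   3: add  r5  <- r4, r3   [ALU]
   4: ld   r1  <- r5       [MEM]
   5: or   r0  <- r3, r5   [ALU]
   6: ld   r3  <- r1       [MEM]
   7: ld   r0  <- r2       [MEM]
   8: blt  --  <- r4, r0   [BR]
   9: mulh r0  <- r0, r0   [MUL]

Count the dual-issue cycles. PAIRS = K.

[0] i0+i1  xor/st  -- 2-wide
[1] i2+i3  st/add  -- 2-wide
[2] i4+i5  ld/or  -- 2-wide
[3] i6  ld  -- no-port MEM/MEM
[4] i7  ld  -- RAW r0
[5] i8  blt  -- no-port BR/MUL
[6] i9  mulh  -- tail

PAIRS = 3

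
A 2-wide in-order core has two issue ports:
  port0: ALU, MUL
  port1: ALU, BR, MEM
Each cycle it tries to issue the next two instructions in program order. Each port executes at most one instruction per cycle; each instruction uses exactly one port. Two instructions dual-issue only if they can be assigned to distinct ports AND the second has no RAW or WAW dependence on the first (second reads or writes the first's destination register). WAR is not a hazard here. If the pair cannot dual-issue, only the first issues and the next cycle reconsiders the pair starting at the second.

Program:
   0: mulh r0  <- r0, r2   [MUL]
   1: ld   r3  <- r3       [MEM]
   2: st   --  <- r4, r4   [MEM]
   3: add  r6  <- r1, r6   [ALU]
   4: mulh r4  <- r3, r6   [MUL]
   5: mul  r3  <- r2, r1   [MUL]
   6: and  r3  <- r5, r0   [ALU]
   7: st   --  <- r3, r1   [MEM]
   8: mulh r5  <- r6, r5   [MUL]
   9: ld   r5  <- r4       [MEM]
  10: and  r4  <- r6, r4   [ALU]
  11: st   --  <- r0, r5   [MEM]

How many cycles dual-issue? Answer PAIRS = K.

PAIRS = 4

[0] i0,i1  mulh.MUL;ld.MEM  -- pair
[1] i2,i3  st.MEM;add.ALU  -- pair
[2] i4  mulh.MUL  -- no-port MUL/MUL
[3] i5  mul.MUL  -- WAW r3
[4] i6  and.ALU  -- RAW r3
[5] i7,i8  st.MEM;mulh.MUL  -- pair
[6] i9,i10  ld.MEM;and.ALU  -- pair
[7] i11  st.MEM  -- tail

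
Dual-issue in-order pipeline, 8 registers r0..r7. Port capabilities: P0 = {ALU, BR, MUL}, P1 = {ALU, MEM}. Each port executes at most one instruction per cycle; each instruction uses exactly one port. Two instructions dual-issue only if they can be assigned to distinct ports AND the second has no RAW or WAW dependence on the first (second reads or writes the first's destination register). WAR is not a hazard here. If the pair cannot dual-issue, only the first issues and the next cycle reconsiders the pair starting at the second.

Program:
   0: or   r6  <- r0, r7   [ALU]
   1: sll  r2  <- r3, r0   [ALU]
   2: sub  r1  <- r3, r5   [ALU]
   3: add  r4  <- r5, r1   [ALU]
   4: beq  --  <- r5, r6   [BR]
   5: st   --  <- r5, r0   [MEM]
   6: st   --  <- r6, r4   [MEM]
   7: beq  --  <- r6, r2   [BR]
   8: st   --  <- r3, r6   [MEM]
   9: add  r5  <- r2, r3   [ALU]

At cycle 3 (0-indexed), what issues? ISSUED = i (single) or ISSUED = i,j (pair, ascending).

c0: i0,i1 or sll  pair
c1: i2 sub  RAW r1
c2: i3,i4 add beq  pair
c3: i5 st  no-port MEM/MEM
c4: i6,i7 st beq  pair
c5: i8,i9 st add  pair

ISSUED = 5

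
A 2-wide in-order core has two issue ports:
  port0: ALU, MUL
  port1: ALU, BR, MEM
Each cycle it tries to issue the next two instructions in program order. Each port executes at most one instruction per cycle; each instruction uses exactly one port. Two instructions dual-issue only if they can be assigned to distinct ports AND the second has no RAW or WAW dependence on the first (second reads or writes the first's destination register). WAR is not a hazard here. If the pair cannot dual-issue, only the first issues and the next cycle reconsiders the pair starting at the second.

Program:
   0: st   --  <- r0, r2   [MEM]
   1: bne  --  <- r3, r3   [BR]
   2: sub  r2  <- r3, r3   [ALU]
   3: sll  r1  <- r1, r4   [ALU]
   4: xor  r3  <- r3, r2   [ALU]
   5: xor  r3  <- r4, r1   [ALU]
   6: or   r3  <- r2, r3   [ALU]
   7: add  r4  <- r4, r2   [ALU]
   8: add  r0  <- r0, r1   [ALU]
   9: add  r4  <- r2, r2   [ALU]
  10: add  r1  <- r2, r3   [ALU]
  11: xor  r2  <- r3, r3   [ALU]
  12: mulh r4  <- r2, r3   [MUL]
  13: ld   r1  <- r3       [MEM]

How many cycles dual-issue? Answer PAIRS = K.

PAIRS = 6

t=0 i0:st ; no-port MEM/BR
t=1 i1/i2:bne;sub ; 2-wide
t=2 i3/i4:sll;xor ; 2-wide
t=3 i5:xor ; RAW+WAW r3
t=4 i6/i7:or;add ; 2-wide
t=5 i8/i9:add;add ; 2-wide
t=6 i10/i11:add;xor ; 2-wide
t=7 i12/i13:mulh;ld ; 2-wide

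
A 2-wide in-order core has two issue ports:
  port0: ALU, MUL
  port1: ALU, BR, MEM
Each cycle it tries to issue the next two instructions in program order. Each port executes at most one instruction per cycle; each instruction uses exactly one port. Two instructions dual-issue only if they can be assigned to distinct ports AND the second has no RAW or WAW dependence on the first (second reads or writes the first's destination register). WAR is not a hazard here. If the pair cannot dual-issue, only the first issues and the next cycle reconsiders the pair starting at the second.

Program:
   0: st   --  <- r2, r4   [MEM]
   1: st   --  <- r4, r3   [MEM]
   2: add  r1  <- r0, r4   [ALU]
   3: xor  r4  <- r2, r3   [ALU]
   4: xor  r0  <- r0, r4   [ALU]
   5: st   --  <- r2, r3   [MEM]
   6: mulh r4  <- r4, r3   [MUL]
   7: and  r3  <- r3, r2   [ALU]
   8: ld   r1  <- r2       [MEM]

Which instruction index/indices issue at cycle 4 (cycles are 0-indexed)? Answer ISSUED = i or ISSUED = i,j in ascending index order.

ISSUED = 6,7

[0] i0  st.MEM  -- no-port MEM/MEM
[1] i1/i2  st.MEM;add.ALU  -- 2-wide
[2] i3  xor.ALU  -- RAW r4
[3] i4/i5  xor.ALU;st.MEM  -- 2-wide
[4] i6/i7  mulh.MUL;and.ALU  -- 2-wide
[5] i8  ld.MEM  -- tail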